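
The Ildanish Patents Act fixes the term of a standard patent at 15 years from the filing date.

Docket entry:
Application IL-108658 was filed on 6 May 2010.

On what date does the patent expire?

Filing date + 15 years → 6 May 2025.

2025-05-06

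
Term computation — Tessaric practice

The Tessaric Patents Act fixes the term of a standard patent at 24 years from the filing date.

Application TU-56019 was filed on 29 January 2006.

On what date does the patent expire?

Filing date + 24 years → 29 January 2030.

2030-01-29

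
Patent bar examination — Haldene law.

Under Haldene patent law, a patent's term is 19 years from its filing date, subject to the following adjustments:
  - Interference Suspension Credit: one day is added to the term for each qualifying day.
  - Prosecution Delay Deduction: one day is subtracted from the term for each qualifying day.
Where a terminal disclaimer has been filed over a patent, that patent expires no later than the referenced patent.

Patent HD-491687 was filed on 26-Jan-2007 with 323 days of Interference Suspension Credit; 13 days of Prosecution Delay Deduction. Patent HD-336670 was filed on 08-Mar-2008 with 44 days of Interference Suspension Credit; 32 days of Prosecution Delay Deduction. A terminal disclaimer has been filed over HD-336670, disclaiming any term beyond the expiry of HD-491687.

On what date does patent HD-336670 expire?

Natural term of HD-336670:
  Base: filing + 19 years → 8 March 2027.
  Interference Suspension Credit: +44 days → 21 April 2027.
  Prosecution Delay Deduction: −32 days → 20 March 2027.
Expiry of referenced patent HD-491687:
  Base: filing + 19 years → 26 January 2026.
  Interference Suspension Credit: +323 days → 15 December 2026.
  Prosecution Delay Deduction: −13 days → 2 December 2026.
Terminal disclaimer: HD-336670 expires on the earlier of 20 March 2027 and 2 December 2026.

2026-12-02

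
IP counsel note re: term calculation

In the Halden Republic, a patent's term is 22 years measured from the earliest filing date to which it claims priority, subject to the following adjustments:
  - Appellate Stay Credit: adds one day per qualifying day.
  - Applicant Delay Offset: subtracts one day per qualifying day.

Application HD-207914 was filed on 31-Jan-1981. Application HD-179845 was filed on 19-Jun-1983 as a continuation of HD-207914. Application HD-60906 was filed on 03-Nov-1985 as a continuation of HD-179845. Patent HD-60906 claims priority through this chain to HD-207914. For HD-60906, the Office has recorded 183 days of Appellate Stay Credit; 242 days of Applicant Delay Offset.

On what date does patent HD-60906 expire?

Earliest priority filing: 31 January 1981.
Base term: 31 January 1981 + 22 years → 31 January 2003.
Appellate Stay Credit: +183 days → 2 August 2003.
Applicant Delay Offset: −242 days → 3 December 2002.

December 3, 2002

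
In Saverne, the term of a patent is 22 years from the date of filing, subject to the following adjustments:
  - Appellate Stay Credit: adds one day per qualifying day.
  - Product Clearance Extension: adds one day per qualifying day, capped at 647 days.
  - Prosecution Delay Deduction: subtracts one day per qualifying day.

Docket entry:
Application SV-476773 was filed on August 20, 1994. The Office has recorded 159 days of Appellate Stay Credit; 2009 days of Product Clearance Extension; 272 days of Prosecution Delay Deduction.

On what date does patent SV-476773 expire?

Base term: filing date + 22 years → 20 August 2016.
Appellate Stay Credit: +159 days → 26 January 2017.
Product Clearance Extension: 2009 days claimed exceeds the 647-day cap, so +647 days → 4 November 2018.
Prosecution Delay Deduction: −272 days → 5 February 2018.

February 5, 2018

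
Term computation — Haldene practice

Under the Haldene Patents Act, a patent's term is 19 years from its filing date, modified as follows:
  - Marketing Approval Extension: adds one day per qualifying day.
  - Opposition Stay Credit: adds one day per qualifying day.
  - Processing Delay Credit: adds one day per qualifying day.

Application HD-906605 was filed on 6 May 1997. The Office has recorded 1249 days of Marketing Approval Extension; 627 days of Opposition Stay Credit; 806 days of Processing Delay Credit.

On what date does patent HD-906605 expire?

September 9, 2023

Base term: filing date + 19 years → 6 May 2016.
Marketing Approval Extension: +1249 days → 7 October 2019.
Opposition Stay Credit: +627 days → 25 June 2021.
Processing Delay Credit: +806 days → 9 September 2023.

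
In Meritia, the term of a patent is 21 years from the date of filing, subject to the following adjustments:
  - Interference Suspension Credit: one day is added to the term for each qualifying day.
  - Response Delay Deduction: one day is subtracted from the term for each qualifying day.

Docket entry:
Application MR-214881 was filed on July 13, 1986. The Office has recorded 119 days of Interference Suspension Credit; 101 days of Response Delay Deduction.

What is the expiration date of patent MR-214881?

2007-07-31

Base term: filing date + 21 years → 13 July 2007.
Interference Suspension Credit: +119 days → 9 November 2007.
Response Delay Deduction: −101 days → 31 July 2007.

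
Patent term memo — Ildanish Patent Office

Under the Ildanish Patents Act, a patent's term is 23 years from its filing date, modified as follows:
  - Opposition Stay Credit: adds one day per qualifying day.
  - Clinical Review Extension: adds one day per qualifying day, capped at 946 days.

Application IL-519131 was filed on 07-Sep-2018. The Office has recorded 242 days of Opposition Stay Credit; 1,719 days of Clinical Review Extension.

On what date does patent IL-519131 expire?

Base term: filing date + 23 years → 7 September 2041.
Opposition Stay Credit: +242 days → 7 May 2042.
Clinical Review Extension: 1719 days claimed exceeds the 946-day cap, so +946 days → 8 December 2044.

2044-12-08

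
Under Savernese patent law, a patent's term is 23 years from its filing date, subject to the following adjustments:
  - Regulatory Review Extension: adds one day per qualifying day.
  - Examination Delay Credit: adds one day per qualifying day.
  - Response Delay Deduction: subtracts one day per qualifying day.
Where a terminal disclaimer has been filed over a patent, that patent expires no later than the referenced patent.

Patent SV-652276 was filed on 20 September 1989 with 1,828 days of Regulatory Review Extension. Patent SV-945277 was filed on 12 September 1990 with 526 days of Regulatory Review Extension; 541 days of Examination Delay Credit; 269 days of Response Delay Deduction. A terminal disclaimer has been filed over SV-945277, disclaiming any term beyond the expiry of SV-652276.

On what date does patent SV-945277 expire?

November 19, 2015

Natural term of SV-945277:
  Base: filing + 23 years → 12 September 2013.
  Regulatory Review Extension: +526 days → 20 February 2015.
  Examination Delay Credit: +541 days → 14 August 2016.
  Response Delay Deduction: −269 days → 19 November 2015.
Expiry of referenced patent SV-652276:
  Base: filing + 23 years → 20 September 2012.
  Regulatory Review Extension: +1828 days → 22 September 2017.
Terminal disclaimer: SV-945277 expires on the earlier of 19 November 2015 and 22 September 2017.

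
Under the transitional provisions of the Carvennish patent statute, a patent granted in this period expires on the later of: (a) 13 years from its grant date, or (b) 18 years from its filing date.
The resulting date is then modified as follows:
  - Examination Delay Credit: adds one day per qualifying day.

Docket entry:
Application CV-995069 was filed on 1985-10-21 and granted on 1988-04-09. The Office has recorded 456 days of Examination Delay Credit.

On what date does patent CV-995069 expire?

January 19, 2005

(a) grant + 13 years → 9 April 2001.
(b) filing + 18 years → 21 October 2003.
Later of the two: 21 October 2003.
Examination Delay Credit: +456 days → 19 January 2005.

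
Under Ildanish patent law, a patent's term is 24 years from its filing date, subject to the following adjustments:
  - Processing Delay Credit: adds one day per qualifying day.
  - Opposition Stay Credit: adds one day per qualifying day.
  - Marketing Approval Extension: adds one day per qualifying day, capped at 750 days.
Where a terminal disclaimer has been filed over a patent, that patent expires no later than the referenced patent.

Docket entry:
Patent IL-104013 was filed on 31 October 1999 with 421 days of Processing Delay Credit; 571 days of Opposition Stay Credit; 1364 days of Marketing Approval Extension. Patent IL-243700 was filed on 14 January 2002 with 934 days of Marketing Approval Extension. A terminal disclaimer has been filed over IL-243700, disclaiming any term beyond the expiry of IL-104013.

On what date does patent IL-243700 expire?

Natural term of IL-243700:
  Base: filing + 24 years → 14 January 2026.
  Marketing Approval Extension: 934 days claimed exceeds the 750-day cap, so +750 days → 3 February 2028.
Expiry of referenced patent IL-104013:
  Base: filing + 24 years → 31 October 2023.
  Processing Delay Credit: +421 days → 25 December 2024.
  Opposition Stay Credit: +571 days → 19 July 2026.
  Marketing Approval Extension: 1364 days claimed exceeds the 750-day cap, so +750 days → 7 August 2028.
Terminal disclaimer: IL-243700 expires on the earlier of 3 February 2028 and 7 August 2028.

February 3, 2028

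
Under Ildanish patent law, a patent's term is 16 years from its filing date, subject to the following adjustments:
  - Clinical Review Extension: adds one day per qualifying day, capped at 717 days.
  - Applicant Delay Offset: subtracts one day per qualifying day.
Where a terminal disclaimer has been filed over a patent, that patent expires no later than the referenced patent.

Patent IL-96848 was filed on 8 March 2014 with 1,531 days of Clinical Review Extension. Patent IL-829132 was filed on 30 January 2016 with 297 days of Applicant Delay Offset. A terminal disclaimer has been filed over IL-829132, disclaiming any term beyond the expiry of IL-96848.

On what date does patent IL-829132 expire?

Natural term of IL-829132:
  Base: filing + 16 years → 30 January 2032.
  Applicant Delay Offset: −297 days → 8 April 2031.
Expiry of referenced patent IL-96848:
  Base: filing + 16 years → 8 March 2030.
  Clinical Review Extension: 1531 days claimed exceeds the 717-day cap, so +717 days → 23 February 2032.
Terminal disclaimer: IL-829132 expires on the earlier of 8 April 2031 and 23 February 2032.

April 8, 2031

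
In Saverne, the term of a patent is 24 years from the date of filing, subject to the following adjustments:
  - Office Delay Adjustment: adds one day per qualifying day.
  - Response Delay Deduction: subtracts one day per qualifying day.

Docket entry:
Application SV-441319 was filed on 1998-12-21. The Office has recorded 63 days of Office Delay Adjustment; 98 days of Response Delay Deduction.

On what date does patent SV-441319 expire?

November 16, 2022

Base term: filing date + 24 years → 21 December 2022.
Office Delay Adjustment: +63 days → 22 February 2023.
Response Delay Deduction: −98 days → 16 November 2022.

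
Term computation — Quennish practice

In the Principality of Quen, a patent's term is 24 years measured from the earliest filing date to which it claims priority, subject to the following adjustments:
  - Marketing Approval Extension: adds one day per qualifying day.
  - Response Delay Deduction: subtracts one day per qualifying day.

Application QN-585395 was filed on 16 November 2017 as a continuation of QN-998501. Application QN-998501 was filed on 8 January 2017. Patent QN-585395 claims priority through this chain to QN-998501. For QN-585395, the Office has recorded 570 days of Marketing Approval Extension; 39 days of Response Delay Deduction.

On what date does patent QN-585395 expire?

2042-06-23

Earliest priority filing: 8 January 2017.
Base term: 8 January 2017 + 24 years → 8 January 2041.
Marketing Approval Extension: +570 days → 1 August 2042.
Response Delay Deduction: −39 days → 23 June 2042.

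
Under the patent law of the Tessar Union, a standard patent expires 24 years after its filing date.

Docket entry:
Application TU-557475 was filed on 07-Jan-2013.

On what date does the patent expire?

January 7, 2037

Filing date + 24 years → 7 January 2037.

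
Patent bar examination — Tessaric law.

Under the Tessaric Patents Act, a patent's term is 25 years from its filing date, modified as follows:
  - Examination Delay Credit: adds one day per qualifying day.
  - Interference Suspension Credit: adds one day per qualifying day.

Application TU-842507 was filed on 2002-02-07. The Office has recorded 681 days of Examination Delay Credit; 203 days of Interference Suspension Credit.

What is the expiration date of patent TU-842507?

Base term: filing date + 25 years → 7 February 2027.
Examination Delay Credit: +681 days → 19 December 2028.
Interference Suspension Credit: +203 days → 10 July 2029.

July 10, 2029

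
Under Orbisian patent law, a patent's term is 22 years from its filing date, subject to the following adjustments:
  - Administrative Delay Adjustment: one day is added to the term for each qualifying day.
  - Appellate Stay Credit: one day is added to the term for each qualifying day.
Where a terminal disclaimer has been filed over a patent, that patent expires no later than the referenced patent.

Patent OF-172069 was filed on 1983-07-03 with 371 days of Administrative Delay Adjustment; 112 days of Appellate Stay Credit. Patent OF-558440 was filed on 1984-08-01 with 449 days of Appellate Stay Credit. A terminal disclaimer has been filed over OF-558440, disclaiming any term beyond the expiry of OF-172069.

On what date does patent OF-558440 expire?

Natural term of OF-558440:
  Base: filing + 22 years → 1 August 2006.
  Appellate Stay Credit: +449 days → 24 October 2007.
Expiry of referenced patent OF-172069:
  Base: filing + 22 years → 3 July 2005.
  Administrative Delay Adjustment: +371 days → 9 July 2006.
  Appellate Stay Credit: +112 days → 29 October 2006.
Terminal disclaimer: OF-558440 expires on the earlier of 24 October 2007 and 29 October 2006.

2006-10-29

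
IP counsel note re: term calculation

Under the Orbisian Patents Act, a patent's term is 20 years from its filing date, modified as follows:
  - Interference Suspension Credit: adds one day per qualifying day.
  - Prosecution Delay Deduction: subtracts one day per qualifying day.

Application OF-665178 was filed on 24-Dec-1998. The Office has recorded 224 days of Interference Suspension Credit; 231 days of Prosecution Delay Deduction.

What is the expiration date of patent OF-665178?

December 17, 2018

Base term: filing date + 20 years → 24 December 2018.
Interference Suspension Credit: +224 days → 5 August 2019.
Prosecution Delay Deduction: −231 days → 17 December 2018.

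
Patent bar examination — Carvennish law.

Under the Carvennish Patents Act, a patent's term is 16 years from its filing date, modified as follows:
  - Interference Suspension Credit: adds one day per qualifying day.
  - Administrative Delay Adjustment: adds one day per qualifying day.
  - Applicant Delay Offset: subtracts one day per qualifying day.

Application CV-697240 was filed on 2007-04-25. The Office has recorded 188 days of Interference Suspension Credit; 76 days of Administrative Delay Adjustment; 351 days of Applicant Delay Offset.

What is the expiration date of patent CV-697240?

2023-01-28

Base term: filing date + 16 years → 25 April 2023.
Interference Suspension Credit: +188 days → 30 October 2023.
Administrative Delay Adjustment: +76 days → 14 January 2024.
Applicant Delay Offset: −351 days → 28 January 2023.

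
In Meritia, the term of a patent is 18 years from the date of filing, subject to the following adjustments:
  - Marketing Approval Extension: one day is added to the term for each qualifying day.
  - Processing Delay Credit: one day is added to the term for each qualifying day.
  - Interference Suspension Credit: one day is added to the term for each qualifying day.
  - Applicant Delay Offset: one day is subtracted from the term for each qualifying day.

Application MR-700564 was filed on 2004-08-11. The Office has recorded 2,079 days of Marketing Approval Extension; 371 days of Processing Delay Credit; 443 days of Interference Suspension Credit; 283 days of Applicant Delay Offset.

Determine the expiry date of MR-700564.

Base term: filing date + 18 years → 11 August 2022.
Marketing Approval Extension: +2079 days → 20 April 2028.
Processing Delay Credit: +371 days → 26 April 2029.
Interference Suspension Credit: +443 days → 13 July 2030.
Applicant Delay Offset: −283 days → 3 October 2029.

October 3, 2029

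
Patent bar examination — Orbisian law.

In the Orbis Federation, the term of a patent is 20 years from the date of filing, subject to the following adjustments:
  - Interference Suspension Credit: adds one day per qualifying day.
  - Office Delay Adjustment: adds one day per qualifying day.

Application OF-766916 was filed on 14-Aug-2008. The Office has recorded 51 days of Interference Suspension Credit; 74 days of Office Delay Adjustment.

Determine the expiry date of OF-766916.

December 17, 2028

Base term: filing date + 20 years → 14 August 2028.
Interference Suspension Credit: +51 days → 4 October 2028.
Office Delay Adjustment: +74 days → 17 December 2028.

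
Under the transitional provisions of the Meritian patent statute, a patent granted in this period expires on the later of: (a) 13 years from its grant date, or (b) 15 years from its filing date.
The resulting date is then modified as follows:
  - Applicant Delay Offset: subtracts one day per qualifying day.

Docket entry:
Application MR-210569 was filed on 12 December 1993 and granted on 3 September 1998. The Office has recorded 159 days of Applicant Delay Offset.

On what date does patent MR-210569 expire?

(a) grant + 13 years → 3 September 2011.
(b) filing + 15 years → 12 December 2008.
Later of the two: 3 September 2011.
Applicant Delay Offset: −159 days → 28 March 2011.

2011-03-28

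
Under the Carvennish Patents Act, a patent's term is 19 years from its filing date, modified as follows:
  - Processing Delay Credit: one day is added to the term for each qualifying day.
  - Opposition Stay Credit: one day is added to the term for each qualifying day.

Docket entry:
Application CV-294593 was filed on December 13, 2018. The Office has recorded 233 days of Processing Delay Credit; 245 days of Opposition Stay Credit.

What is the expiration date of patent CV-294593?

Base term: filing date + 19 years → 13 December 2037.
Processing Delay Credit: +233 days → 3 August 2038.
Opposition Stay Credit: +245 days → 5 April 2039.

2039-04-05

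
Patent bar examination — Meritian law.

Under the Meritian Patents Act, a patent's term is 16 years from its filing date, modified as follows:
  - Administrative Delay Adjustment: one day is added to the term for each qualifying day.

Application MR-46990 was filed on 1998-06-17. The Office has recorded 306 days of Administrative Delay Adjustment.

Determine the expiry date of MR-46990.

Base term: filing date + 16 years → 17 June 2014.
Administrative Delay Adjustment: +306 days → 19 April 2015.

2015-04-19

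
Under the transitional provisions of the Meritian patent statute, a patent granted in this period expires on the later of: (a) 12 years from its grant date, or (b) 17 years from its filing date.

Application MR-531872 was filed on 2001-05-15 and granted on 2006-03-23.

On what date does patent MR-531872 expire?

2018-05-15

(a) grant + 12 years → 23 March 2018.
(b) filing + 17 years → 15 May 2018.
Later of the two: 15 May 2018.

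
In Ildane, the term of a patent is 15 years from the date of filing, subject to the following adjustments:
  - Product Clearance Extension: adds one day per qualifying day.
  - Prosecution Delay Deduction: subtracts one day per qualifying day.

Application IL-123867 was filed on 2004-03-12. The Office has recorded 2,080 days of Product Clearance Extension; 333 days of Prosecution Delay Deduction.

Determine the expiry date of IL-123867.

2023-12-23

Base term: filing date + 15 years → 12 March 2019.
Product Clearance Extension: +2080 days → 20 November 2024.
Prosecution Delay Deduction: −333 days → 23 December 2023.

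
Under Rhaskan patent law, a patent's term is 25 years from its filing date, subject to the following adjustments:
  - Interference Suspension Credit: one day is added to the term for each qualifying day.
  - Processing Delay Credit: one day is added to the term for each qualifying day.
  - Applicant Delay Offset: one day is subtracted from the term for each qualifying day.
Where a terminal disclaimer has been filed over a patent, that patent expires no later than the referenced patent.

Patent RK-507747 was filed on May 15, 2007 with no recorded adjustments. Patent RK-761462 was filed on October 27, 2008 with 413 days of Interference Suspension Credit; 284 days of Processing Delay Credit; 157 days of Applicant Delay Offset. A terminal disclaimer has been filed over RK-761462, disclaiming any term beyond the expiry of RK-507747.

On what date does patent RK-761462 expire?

2032-05-15

Natural term of RK-761462:
  Base: filing + 25 years → 27 October 2033.
  Interference Suspension Credit: +413 days → 14 December 2034.
  Processing Delay Credit: +284 days → 24 September 2035.
  Applicant Delay Offset: −157 days → 20 April 2035.
Expiry of referenced patent RK-507747:
  Base: filing + 25 years → 15 May 2032.
Terminal disclaimer: RK-761462 expires on the earlier of 20 April 2035 and 15 May 2032.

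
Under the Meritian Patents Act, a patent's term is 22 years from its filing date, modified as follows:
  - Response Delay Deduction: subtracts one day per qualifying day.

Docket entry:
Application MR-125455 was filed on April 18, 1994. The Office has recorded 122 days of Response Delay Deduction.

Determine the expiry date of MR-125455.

Base term: filing date + 22 years → 18 April 2016.
Response Delay Deduction: −122 days → 18 December 2015.

2015-12-18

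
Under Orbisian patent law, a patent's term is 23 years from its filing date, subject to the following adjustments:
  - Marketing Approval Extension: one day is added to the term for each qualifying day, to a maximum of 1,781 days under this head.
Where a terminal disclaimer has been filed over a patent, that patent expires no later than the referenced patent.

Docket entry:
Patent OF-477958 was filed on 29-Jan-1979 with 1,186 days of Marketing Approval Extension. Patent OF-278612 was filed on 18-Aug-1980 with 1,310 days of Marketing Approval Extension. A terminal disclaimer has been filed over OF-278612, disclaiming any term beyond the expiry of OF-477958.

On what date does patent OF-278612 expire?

April 29, 2005

Natural term of OF-278612:
  Base: filing + 23 years → 18 August 2003.
  Marketing Approval Extension: 1310 days (within the 1781-day cap) → +1310 days → 20 March 2007.
Expiry of referenced patent OF-477958:
  Base: filing + 23 years → 29 January 2002.
  Marketing Approval Extension: 1186 days (within the 1781-day cap) → +1186 days → 29 April 2005.
Terminal disclaimer: OF-278612 expires on the earlier of 20 March 2007 and 29 April 2005.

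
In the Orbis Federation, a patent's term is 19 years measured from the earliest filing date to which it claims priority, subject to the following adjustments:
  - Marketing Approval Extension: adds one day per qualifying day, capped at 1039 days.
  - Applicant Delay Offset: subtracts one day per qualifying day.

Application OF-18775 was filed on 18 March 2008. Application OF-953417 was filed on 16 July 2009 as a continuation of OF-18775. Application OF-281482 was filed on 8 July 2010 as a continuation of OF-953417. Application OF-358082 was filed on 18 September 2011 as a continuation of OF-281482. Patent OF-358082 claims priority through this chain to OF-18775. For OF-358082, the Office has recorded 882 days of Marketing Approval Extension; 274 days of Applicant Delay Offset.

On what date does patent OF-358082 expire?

2028-11-15

Earliest priority filing: 18 March 2008.
Base term: 18 March 2008 + 19 years → 18 March 2027.
Marketing Approval Extension: 882 days (within the 1039-day cap) → +882 days → 16 August 2029.
Applicant Delay Offset: −274 days → 15 November 2028.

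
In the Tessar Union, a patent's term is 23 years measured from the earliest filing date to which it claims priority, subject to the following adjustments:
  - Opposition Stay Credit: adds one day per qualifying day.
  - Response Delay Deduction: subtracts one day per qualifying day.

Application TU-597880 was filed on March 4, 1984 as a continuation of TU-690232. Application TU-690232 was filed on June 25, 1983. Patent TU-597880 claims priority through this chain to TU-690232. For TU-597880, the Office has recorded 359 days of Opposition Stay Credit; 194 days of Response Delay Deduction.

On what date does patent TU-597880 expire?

Earliest priority filing: 25 June 1983.
Base term: 25 June 1983 + 23 years → 25 June 2006.
Opposition Stay Credit: +359 days → 19 June 2007.
Response Delay Deduction: −194 days → 7 December 2006.

December 7, 2006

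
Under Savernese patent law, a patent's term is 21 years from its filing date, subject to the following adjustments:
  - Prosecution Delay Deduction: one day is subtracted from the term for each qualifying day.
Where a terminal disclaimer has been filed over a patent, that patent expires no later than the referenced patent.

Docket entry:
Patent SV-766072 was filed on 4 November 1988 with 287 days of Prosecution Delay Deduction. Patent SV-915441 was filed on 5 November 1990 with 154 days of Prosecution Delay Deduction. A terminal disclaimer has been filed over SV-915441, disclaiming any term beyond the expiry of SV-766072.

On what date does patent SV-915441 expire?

2009-01-21

Natural term of SV-915441:
  Base: filing + 21 years → 5 November 2011.
  Prosecution Delay Deduction: −154 days → 4 June 2011.
Expiry of referenced patent SV-766072:
  Base: filing + 21 years → 4 November 2009.
  Prosecution Delay Deduction: −287 days → 21 January 2009.
Terminal disclaimer: SV-915441 expires on the earlier of 4 June 2011 and 21 January 2009.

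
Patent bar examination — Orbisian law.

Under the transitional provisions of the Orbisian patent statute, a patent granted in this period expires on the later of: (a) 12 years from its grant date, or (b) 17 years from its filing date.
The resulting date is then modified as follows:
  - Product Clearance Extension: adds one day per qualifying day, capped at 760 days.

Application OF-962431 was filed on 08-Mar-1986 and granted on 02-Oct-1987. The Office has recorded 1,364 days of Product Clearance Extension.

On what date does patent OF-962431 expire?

(a) grant + 12 years → 2 October 1999.
(b) filing + 17 years → 8 March 2003.
Later of the two: 8 March 2003.
Product Clearance Extension: 1364 days claimed exceeds the 760-day cap, so +760 days → 6 April 2005.

April 6, 2005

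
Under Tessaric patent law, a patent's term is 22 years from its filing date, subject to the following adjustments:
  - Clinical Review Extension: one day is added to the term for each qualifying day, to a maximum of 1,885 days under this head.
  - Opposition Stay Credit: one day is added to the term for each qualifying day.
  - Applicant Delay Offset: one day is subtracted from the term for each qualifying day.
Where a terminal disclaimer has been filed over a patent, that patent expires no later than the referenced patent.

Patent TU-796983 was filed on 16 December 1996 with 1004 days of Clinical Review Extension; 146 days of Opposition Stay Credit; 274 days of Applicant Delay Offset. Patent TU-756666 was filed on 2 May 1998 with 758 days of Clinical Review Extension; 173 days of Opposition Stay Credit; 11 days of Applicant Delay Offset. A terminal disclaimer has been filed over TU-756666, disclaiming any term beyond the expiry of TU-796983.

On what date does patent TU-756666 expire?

Natural term of TU-756666:
  Base: filing + 22 years → 2 May 2020.
  Clinical Review Extension: 758 days (within the 1885-day cap) → +758 days → 30 May 2022.
  Opposition Stay Credit: +173 days → 19 November 2022.
  Applicant Delay Offset: −11 days → 8 November 2022.
Expiry of referenced patent TU-796983:
  Base: filing + 22 years → 16 December 2018.
  Clinical Review Extension: 1004 days (within the 1885-day cap) → +1004 days → 15 September 2021.
  Opposition Stay Credit: +146 days → 8 February 2022.
  Applicant Delay Offset: −274 days → 10 May 2021.
Terminal disclaimer: TU-756666 expires on the earlier of 8 November 2022 and 10 May 2021.

2021-05-10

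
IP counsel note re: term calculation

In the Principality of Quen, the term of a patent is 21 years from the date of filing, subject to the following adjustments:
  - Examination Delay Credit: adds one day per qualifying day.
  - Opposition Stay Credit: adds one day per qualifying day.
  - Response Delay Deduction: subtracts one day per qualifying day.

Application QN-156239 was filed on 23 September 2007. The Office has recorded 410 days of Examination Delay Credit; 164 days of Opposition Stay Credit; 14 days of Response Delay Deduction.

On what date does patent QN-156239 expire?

Base term: filing date + 21 years → 23 September 2028.
Examination Delay Credit: +410 days → 7 November 2029.
Opposition Stay Credit: +164 days → 20 April 2030.
Response Delay Deduction: −14 days → 6 April 2030.

2030-04-06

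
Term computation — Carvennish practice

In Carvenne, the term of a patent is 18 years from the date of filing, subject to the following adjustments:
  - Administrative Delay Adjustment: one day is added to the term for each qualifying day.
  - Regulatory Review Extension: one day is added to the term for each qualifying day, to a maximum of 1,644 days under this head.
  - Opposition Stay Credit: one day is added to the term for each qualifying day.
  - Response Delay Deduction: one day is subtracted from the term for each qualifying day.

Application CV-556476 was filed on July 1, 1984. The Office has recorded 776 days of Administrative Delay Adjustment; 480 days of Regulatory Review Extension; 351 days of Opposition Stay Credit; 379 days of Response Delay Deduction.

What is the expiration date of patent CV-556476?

Base term: filing date + 18 years → 1 July 2002.
Administrative Delay Adjustment: +776 days → 15 August 2004.
Regulatory Review Extension: 480 days (within the 1644-day cap) → +480 days → 8 December 2005.
Opposition Stay Credit: +351 days → 24 November 2006.
Response Delay Deduction: −379 days → 10 November 2005.

November 10, 2005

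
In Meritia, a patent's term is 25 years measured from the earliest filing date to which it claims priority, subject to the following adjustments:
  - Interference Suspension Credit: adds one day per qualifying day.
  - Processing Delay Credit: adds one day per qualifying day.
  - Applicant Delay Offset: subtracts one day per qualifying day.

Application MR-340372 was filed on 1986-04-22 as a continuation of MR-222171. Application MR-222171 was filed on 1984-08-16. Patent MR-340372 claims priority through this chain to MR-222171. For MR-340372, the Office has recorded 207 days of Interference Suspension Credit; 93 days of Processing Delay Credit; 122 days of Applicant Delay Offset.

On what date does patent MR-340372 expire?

February 10, 2010

Earliest priority filing: 16 August 1984.
Base term: 16 August 1984 + 25 years → 16 August 2009.
Interference Suspension Credit: +207 days → 11 March 2010.
Processing Delay Credit: +93 days → 12 June 2010.
Applicant Delay Offset: −122 days → 10 February 2010.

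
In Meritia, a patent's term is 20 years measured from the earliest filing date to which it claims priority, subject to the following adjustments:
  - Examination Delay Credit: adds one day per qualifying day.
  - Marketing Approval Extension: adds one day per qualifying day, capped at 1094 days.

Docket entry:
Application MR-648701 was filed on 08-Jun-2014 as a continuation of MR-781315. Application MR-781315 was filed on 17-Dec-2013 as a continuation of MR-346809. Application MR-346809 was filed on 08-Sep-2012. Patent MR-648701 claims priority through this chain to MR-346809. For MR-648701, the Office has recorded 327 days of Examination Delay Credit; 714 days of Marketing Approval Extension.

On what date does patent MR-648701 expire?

Earliest priority filing: 8 September 2012.
Base term: 8 September 2012 + 20 years → 8 September 2032.
Examination Delay Credit: +327 days → 1 August 2033.
Marketing Approval Extension: 714 days (within the 1094-day cap) → +714 days → 16 July 2035.

2035-07-16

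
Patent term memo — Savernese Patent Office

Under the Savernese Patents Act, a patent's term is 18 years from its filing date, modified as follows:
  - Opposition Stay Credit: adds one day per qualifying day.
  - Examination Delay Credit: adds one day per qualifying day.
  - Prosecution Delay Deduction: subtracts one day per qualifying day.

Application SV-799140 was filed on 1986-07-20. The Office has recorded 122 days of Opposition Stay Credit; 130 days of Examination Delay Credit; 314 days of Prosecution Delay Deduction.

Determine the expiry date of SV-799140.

2004-05-19

Base term: filing date + 18 years → 20 July 2004.
Opposition Stay Credit: +122 days → 19 November 2004.
Examination Delay Credit: +130 days → 29 March 2005.
Prosecution Delay Deduction: −314 days → 19 May 2004.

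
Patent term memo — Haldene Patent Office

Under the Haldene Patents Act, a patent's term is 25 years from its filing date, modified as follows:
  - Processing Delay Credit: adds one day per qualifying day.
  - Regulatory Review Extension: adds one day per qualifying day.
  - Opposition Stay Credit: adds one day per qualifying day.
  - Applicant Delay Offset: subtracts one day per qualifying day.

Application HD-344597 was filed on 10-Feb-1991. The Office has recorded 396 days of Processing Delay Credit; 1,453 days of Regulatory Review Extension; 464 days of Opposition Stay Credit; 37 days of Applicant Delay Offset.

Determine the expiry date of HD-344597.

May 5, 2022

Base term: filing date + 25 years → 10 February 2016.
Processing Delay Credit: +396 days → 12 March 2017.
Regulatory Review Extension: +1453 days → 4 March 2021.
Opposition Stay Credit: +464 days → 11 June 2022.
Applicant Delay Offset: −37 days → 5 May 2022.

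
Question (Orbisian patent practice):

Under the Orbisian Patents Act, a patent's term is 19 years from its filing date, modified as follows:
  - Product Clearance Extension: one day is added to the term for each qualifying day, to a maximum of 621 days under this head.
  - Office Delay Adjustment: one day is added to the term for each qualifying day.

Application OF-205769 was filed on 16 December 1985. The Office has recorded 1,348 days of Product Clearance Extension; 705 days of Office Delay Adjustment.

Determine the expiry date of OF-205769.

Base term: filing date + 19 years → 16 December 2004.
Product Clearance Extension: 1348 days claimed exceeds the 621-day cap, so +621 days → 29 August 2006.
Office Delay Adjustment: +705 days → 3 August 2008.

August 3, 2008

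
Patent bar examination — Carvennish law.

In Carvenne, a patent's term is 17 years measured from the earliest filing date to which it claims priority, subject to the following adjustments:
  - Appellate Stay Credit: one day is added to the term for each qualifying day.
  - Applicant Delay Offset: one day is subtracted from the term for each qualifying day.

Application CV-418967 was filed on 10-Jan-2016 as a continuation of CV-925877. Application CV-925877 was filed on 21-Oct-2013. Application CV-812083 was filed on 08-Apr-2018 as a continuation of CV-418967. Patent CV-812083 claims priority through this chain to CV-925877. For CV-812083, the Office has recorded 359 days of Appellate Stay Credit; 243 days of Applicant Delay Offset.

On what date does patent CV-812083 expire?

Earliest priority filing: 21 October 2013.
Base term: 21 October 2013 + 17 years → 21 October 2030.
Appellate Stay Credit: +359 days → 15 October 2031.
Applicant Delay Offset: −243 days → 14 February 2031.

February 14, 2031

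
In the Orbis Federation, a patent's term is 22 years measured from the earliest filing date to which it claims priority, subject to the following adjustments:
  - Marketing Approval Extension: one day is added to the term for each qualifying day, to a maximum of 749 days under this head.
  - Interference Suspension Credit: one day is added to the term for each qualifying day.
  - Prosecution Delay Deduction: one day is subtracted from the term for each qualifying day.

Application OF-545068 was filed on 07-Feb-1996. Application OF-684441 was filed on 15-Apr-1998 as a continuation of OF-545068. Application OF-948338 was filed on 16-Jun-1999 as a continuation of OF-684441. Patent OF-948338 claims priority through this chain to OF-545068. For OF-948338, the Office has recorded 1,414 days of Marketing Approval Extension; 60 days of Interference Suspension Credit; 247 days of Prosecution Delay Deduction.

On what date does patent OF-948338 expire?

August 23, 2019

Earliest priority filing: 7 February 1996.
Base term: 7 February 1996 + 22 years → 7 February 2018.
Marketing Approval Extension: 1414 days claimed exceeds the 749-day cap, so +749 days → 26 February 2020.
Interference Suspension Credit: +60 days → 26 April 2020.
Prosecution Delay Deduction: −247 days → 23 August 2019.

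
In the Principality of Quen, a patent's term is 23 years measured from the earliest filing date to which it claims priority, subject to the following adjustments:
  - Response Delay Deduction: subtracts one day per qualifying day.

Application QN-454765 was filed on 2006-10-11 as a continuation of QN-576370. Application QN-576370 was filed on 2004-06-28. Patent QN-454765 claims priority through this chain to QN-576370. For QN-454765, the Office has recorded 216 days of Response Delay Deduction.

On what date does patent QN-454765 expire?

Earliest priority filing: 28 June 2004.
Base term: 28 June 2004 + 23 years → 28 June 2027.
Response Delay Deduction: −216 days → 24 November 2026.

November 24, 2026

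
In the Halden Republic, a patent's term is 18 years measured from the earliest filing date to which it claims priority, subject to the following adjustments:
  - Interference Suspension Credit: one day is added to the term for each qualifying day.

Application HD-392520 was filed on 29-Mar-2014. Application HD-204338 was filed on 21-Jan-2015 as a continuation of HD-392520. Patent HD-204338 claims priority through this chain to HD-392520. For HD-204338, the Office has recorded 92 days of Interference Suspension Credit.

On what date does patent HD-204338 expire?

Earliest priority filing: 29 March 2014.
Base term: 29 March 2014 + 18 years → 29 March 2032.
Interference Suspension Credit: +92 days → 29 June 2032.

2032-06-29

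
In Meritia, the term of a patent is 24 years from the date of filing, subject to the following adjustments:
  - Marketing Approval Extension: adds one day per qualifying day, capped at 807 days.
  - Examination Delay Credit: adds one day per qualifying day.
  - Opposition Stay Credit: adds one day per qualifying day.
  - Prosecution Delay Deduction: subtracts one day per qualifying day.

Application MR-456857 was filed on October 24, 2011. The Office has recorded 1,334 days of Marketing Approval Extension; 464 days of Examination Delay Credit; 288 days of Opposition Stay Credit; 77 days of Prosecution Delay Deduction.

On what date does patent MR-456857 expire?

Base term: filing date + 24 years → 24 October 2035.
Marketing Approval Extension: 1334 days claimed exceeds the 807-day cap, so +807 days → 8 January 2038.
Examination Delay Credit: +464 days → 17 April 2039.
Opposition Stay Credit: +288 days → 30 January 2040.
Prosecution Delay Deduction: −77 days → 14 November 2039.

November 14, 2039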